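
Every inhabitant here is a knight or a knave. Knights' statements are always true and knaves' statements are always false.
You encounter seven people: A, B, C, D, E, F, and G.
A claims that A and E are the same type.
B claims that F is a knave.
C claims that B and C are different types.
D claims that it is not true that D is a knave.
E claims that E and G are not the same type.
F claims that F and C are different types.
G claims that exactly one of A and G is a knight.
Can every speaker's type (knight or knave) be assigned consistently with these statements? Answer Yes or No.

Yes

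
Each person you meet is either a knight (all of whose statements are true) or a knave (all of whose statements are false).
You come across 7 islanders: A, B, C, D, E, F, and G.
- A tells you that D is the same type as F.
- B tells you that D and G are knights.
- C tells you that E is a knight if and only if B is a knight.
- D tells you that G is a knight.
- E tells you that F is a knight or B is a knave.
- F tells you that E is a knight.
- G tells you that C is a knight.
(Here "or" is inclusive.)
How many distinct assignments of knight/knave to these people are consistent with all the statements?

2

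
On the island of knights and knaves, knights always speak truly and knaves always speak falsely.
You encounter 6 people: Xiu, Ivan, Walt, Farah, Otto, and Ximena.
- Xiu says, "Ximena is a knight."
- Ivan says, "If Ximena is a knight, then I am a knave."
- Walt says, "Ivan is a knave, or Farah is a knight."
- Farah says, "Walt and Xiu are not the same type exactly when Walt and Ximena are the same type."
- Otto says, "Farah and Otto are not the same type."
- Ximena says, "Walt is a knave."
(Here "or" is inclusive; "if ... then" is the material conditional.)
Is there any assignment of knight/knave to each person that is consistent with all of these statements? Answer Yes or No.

Checking all 64 assignments, each has at least one speaker whose statement's truth value contradicts their type.

No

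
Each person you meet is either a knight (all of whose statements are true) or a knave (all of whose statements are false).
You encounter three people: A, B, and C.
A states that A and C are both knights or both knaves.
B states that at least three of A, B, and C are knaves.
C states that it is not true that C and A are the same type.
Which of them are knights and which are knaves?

A is a knave, B is a knave, and C is a knight.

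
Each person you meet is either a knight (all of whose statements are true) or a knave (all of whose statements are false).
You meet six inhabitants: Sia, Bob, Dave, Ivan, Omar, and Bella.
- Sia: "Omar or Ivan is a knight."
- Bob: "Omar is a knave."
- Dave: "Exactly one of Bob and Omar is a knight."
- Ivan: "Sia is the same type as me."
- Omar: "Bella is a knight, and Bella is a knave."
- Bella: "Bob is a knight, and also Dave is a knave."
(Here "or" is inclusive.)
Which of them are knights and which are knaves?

Sia is a knight, Bob is a knight, Dave is a knight, Ivan is a knight, Omar is a knave, and Bella is a knave.

As a knight, Sia's statement "Omar or Ivan is a knight" should be True; it is.
Bob is a knight, and the claim "Omar is a knave" is indeed True.
As a knight, Dave's statement "exactly one of Bob and Omar is a knight" should be True; it is.
Ivan is a knight; "Sia is the same type as me" is True, as required.
Since Omar is a knave, "Bella is a knight, and Bella is a knave" needs to be false, which holds.
Bella (knave): "Bob is a knight, and also Dave is a knave" — false. ✓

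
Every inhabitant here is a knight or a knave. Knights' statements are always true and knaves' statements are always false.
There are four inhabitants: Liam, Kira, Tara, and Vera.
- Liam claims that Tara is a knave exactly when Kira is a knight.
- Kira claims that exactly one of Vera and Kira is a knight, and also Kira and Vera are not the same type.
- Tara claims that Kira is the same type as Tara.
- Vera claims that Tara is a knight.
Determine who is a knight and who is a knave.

Liam is a knight, Kira is a knight, Tara is a knave, and Vera is a knave.

Suppose Liam is a knave. Then Liam's statement "Tara is a knave exactly when Kira is a knight" would have to be false. Checking the 8 ways to assign the others, none is consistent with every speaker.
(For instance, with Kira=knight, Tara=knave, Vera=knave, Liam's claim "Tara is a knave exactly when Kira is a knight" comes out true where it would need to be false.)
So Liam must be a knight, making "Tara is a knave exactly when Kira is a knight" true. Taking Liam=knight, Kira=knight, Tara=knave, Vera=knave, each remaining statement checks out:
  Kira (knight): "exactly one of Vera and Kira is a knight, and also Kira and Vera are not the same type" — true. ✓
  Tara (knave): "Kira is the same type as Tara" — false. ✓
  Vera (knave): "Tara is a knight" — false. ✓
This is the unique consistent assignment.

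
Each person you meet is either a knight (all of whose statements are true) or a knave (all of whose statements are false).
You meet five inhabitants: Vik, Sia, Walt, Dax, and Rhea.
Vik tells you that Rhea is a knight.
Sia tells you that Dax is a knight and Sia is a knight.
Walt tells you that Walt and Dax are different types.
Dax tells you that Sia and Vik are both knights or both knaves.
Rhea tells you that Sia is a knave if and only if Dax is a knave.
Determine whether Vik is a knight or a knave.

Consistent assignments: {Vik=knight, Sia=knave, Walt=knight, Dax=knave, Rhea=knight}; {Vik=knight, Sia=knave, Walt=knave, Dax=knave, Rhea=knight}
In every consistent assignment, Vik is a knight.

Vik is a knight.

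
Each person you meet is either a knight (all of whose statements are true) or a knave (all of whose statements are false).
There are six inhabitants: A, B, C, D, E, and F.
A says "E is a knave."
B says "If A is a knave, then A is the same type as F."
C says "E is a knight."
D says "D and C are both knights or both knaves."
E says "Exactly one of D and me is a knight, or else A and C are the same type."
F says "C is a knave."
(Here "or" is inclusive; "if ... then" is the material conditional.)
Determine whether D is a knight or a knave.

Consistent assignments: {A=knave, B=knight, C=knight, D=knave, E=knight, F=knave}
In every consistent assignment, D is a knave.

D is a knave.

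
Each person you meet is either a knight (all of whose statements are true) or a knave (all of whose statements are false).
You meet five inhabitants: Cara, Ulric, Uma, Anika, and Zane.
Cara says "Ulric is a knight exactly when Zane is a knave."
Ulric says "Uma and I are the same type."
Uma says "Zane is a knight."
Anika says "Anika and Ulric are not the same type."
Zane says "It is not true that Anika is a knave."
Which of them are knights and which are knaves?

Cara is a knight, Ulric is a knave, Uma is a knight, Anika is a knight, and Zane is a knight.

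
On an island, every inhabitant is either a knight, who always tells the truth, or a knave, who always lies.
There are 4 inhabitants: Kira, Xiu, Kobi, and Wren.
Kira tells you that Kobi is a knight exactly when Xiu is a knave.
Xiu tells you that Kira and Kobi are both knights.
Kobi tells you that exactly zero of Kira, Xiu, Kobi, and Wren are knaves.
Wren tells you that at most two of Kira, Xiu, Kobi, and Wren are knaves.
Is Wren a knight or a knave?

Wren is a knave.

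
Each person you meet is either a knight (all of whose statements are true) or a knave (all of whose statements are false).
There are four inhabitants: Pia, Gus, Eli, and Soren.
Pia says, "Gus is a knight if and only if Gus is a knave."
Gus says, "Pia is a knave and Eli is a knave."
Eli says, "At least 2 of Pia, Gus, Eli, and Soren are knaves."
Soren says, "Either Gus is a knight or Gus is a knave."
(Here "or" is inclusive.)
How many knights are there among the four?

2

The unique consistent assignment is Pia=knave, Gus=knave, Eli=knight, Soren=knight.
That has 2 knights.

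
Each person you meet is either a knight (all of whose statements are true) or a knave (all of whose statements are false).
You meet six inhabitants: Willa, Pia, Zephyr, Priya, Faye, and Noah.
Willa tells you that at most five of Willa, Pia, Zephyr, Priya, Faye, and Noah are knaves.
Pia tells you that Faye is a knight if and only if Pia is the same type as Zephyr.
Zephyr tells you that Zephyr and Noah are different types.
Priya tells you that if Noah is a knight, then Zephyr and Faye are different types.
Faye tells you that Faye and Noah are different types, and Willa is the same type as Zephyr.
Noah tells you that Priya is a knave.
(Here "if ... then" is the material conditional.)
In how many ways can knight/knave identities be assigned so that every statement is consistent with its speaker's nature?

4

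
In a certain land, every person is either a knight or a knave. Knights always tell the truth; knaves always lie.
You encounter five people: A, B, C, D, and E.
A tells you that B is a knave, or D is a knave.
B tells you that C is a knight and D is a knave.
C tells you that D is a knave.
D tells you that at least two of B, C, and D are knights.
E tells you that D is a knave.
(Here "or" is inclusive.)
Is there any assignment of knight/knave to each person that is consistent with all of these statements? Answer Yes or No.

No

Checking all 32 assignments, each has at least one speaker whose statement's truth value contradicts their type.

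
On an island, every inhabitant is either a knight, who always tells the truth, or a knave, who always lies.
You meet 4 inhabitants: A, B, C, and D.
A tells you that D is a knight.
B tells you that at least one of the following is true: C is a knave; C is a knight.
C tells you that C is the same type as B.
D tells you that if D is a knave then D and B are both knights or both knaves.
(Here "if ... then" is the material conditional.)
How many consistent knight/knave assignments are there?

Consistent assignments:
  A=knight, B=knight, C=knight, D=knight
  A=knight, B=knight, C=knave, D=knight
  A=knave, B=knight, C=knight, D=knave
  A=knave, B=knight, C=knave, D=knave

4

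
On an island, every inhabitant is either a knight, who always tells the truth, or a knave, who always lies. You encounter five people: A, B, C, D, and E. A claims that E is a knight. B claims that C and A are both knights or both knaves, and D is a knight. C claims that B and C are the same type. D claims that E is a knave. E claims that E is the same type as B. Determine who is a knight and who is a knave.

Knights: B and D. Knaves: A, C, and E.

Suppose A is a knight. Then A's statement "E is a knight" would have to be true. Checking the 16 ways to assign the others, none is consistent with every speaker.
(For instance, with B=knight, C=knave, D=knight, E=knave, A's claim "E is a knight" comes out false where it would need to be true.)
So A must be a knave, making "E is a knight" false. Taking A=knave, B=knight, C=knave, D=knight, E=knave, each remaining statement checks out:
  B (knight): "C and A are both knights or both knaves, and D is a knight" — true. ✓
  C (knave): "B and C are the same type" — false. ✓
  D (knight): "E is a knave" — true. ✓
  E (knave): "E is the same type as B" — false. ✓
This is the unique consistent assignment.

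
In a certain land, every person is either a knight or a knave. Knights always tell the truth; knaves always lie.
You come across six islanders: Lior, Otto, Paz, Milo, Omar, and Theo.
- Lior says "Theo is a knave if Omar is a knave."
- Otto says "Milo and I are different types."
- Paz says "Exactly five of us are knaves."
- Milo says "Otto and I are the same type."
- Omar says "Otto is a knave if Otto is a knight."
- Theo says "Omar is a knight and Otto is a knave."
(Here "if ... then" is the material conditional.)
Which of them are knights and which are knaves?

Lior is a knight, Otto is a knight, Paz is a knave, Milo is a knave, Omar is a knave, and Theo is a knave.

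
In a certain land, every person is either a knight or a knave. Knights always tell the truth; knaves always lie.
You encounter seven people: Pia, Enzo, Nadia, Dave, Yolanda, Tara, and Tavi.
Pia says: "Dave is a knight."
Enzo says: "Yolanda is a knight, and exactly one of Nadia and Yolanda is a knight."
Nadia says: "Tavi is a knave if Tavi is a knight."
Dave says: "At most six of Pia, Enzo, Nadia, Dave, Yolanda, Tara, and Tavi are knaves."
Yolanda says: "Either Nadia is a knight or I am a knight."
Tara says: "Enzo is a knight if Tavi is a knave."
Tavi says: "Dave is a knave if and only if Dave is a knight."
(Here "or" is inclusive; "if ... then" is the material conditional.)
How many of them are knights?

The unique consistent assignment is Pia=knight, Enzo=knave, Nadia=knight, Dave=knight, Yolanda=knight, Tara=knave, Tavi=knave.
That has 4 knights.

4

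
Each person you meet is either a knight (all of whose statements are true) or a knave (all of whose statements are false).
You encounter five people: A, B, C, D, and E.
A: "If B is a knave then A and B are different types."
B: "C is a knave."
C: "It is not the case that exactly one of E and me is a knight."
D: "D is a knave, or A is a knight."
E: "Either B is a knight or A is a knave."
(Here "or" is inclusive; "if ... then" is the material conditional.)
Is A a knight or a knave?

A is a knight.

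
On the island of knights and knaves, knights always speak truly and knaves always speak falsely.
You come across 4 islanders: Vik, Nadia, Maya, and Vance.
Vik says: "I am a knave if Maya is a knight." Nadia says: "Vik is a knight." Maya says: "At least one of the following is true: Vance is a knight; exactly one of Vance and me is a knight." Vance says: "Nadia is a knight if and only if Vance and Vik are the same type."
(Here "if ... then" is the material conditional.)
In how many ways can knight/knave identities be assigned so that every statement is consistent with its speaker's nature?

Consistent assignments:
  Vik=knight, Nadia=knight, Maya=knave, Vance=knave

1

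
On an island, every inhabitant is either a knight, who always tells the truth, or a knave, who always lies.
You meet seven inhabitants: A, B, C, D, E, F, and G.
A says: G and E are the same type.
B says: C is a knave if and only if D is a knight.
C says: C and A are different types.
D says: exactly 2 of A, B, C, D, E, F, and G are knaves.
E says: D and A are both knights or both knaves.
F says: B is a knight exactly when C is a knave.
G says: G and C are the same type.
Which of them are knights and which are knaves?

A (knave): "G and E are the same type" — False. ✓
B is a knight, so "C is a knave if and only if D is a knight" must be true — and it is.
C is a knight; "C and A are different types" is true, as required.
D (knave): "exactly 2 of A, B, C, D, E, F, and G are knaves" — False. ✓
E is a knight; "D and A are both knights or both knaves" is true, as required.
F is a knave, and the claim "B is a knight exactly when C is a knave" is indeed False.
G is a knave, and the claim "G and C are the same type" is indeed False.

Knights: B, C, and E. Knaves: A, D, F, and G.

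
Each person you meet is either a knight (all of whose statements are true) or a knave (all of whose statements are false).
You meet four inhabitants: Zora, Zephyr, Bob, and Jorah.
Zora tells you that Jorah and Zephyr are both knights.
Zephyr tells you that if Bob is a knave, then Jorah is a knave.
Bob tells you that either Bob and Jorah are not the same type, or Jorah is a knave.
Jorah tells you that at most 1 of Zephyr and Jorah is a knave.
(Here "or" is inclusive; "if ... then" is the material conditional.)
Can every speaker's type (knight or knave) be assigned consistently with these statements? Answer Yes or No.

Checking all 16 assignments, each has at least one speaker whose statement's truth value contradicts their type.

No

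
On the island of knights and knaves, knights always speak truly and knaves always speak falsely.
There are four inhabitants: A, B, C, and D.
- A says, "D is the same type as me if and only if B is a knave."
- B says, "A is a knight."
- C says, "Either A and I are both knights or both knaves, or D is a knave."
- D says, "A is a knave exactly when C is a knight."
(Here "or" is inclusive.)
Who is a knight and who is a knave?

A is a knight, B is a knight, C is a knight, and D is a knave.

Suppose A is a knave. Then A's statement "D is the same type as me if and only if B is a knave" would have to be false. Checking the 8 ways to assign the others, none is consistent with every speaker.
(For instance, with B=knight, C=knight, D=knave, B's claim "A is a knight" comes out false where it would need to be true.)
So A must be a knight, making "D is the same type as me if and only if B is a knave" true. Taking A=knight, B=knight, C=knight, D=knave, each remaining statement checks out:
  B (knight): "A is a knight" — true. ✓
  C (knight): "either A and I are both knights or both knaves, or D is a knave" — true. ✓
  D (knave): "A is a knave exactly when C is a knight" — false. ✓
This is the unique consistent assignment.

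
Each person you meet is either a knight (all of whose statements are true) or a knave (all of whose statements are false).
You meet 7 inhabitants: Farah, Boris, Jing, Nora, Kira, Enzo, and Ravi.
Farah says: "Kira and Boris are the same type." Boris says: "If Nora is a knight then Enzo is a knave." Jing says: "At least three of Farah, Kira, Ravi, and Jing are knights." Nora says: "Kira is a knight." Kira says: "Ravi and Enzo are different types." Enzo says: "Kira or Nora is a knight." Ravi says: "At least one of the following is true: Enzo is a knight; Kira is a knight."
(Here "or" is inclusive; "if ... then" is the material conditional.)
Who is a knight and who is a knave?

Farah is a knave, Boris is a knight, Jing is a knave, Nora is a knave, Kira is a knave, Enzo is a knave, and Ravi is a knave.

As a knave, Farah's statement "Kira and Boris are the same type" should be false; it is.
Boris is a knight, so "if Nora is a knight then Enzo is a knave" must be true — and it is.
Since Jing is a knave, "at least three of Farah, Kira, Ravi, and Jing are knights" needs to be false, which holds.
Nora (knave): "Kira is a knight" — false. ✓
Kira is a knave; "Ravi and Enzo are different types" is false, as required.
Enzo is a knave; "Kira or Nora is a knight" is false, as required.
Since Ravi is a knave, "at least one of the following is true: Enzo is a knight; Kira is a knight" needs to be false, which holds.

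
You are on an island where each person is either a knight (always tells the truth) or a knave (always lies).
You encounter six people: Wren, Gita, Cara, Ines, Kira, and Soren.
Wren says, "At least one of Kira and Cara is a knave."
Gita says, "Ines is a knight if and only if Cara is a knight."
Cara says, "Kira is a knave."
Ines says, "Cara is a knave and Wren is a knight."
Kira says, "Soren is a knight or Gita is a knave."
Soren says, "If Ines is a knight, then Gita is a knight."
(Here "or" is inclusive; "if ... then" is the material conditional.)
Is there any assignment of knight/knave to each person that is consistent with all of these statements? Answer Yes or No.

Yes

One consistent assignment: Wren=knight, Gita=knave, Cara=knave, Ines=knight, Kira=knight, Soren=knave.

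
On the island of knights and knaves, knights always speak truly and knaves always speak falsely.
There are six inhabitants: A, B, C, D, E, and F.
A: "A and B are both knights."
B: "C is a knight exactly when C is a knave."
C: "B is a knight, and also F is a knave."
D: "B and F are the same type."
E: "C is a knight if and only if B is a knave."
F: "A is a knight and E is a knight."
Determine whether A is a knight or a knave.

Consistent assignments: {A=knave, B=knave, C=knave, D=knight, E=knave, F=knave}
In every consistent assignment, A is a knave.

A is a knave.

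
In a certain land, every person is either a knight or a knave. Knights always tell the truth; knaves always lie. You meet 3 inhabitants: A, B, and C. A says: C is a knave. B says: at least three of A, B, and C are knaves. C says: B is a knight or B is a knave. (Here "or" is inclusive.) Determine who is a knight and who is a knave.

Knights: C. Knaves: A and B.

A is a knave; "C is a knave" is False, as required.
B is a knave, and the claim "at least three of A, B, and C are knaves" is indeed False.
C is a knight, so "B is a knight or B is a knave" must be True — and it is.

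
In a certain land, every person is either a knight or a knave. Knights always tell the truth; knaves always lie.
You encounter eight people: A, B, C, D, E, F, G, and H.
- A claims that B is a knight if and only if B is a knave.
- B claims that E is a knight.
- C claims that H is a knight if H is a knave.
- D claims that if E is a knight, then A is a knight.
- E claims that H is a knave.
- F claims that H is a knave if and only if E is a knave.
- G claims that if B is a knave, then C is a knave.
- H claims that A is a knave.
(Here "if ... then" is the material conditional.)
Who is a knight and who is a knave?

Since A is a knave, "B is a knight if and only if B is a knave" needs to be False, which holds.
B is a knave, and the claim "E is a knight" is indeed False.
As a knight, C's statement "H is a knight if H is a knave" should be True; it is.
D (knight): "if E is a knight, then A is a knight" — True. ✓
E is a knave, and the claim "H is a knave" is indeed False.
As a knave, F's statement "H is a knave if and only if E is a knave" should be False; it is.
Since G is a knave, "if B is a knave, then C is a knave" needs to be False, which holds.
H (knight): "A is a knave" — True. ✓

A is a knave, B is a knave, C is a knight, D is a knight, E is a knave, F is a knave, G is a knave, and H is a knight.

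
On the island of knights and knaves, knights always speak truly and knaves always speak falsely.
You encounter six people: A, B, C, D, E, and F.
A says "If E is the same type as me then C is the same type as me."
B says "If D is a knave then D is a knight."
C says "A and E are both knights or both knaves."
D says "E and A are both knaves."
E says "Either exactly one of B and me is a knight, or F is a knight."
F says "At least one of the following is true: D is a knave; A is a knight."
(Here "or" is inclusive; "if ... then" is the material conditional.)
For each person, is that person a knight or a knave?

A is a knight, B is a knave, C is a knight, D is a knave, E is a knight, and F is a knight.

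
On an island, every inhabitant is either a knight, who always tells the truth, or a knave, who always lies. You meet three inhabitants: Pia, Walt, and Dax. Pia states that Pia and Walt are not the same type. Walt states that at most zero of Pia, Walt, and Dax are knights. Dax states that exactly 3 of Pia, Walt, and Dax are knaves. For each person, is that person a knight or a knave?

Pia is a knight, Walt is a knave, and Dax is a knave.

Pia is a knight, so "Pia and Walt are not the same type" must be true — and it is.
Since Walt is a knave, "at most zero of Pia, Walt, and Dax are knights" needs to be False, which holds.
Dax is a knave, so "exactly 3 of Pia, Walt, and Dax are knaves" must be False — and it is.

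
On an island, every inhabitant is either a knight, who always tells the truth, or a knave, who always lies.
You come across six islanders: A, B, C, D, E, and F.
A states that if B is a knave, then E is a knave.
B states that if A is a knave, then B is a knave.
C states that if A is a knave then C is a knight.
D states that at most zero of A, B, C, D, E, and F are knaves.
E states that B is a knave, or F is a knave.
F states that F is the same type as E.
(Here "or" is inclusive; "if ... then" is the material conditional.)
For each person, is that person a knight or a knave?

A is a knight, B is a knight, C is a knight, D is a knave, E is a knight, and F is a knave.

A is a knight, so "if B is a knave, then E is a knave" must be true — and it is.
Since B is a knight, "if A is a knave, then B is a knave" needs to be true, which holds.
As a knight, C's statement "if A is a knave then C is a knight" should be true; it is.
As a knave, D's statement "at most zero of A, B, C, D, E, and F are knaves" should be False; it is.
E is a knight; "B is a knave, or F is a knave" is true, as required.
As a knave, F's statement "F is the same type as E" should be False; it is.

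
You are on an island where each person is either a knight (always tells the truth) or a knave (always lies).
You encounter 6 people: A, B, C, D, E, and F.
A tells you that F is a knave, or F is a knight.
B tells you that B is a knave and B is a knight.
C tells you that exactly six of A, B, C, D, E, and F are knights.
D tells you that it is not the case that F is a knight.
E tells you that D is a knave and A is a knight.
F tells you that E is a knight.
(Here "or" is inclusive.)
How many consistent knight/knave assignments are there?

2

Consistent assignments:
  A=knight, B=knave, C=knave, D=knight, E=knave, F=knave
  A=knight, B=knave, C=knave, D=knave, E=knight, F=knight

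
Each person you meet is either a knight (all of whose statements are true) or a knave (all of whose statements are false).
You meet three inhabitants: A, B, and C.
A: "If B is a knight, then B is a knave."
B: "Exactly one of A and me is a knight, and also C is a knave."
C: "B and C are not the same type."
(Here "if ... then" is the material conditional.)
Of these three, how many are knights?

2

The unique consistent assignment is A=knight, B=knave, C=knight.
That has 2 knights.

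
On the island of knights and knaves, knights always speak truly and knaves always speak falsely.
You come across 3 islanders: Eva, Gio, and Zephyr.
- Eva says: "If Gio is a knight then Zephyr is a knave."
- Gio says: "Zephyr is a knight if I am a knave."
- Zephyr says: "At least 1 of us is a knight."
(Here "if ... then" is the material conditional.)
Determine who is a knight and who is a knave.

Knights: Gio and Zephyr. Knaves: Eva.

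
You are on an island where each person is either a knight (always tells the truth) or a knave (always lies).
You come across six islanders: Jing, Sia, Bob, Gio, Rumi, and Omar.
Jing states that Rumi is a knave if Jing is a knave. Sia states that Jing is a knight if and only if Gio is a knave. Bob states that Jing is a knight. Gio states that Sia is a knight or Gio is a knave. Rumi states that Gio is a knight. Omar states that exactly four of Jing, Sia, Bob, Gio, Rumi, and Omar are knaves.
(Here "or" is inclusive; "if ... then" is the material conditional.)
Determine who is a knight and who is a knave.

Jing is a knave, Sia is a knight, Bob is a knave, Gio is a knight, Rumi is a knight, and Omar is a knave.

Since Jing is a knave, "Rumi is a knave if Jing is a knave" needs to be false, which holds.
Sia is a knight, and the claim "Jing is a knight if and only if Gio is a knave" is indeed true.
As a knave, Bob's statement "Jing is a knight" should be false; it is.
Gio (knight): "Sia is a knight or Gio is a knave" — true. ✓
Rumi (knight): "Gio is a knight" — true. ✓
Omar is a knave, so "exactly four of Jing, Sia, Bob, Gio, Rumi, and Omar are knaves" must be false — and it is.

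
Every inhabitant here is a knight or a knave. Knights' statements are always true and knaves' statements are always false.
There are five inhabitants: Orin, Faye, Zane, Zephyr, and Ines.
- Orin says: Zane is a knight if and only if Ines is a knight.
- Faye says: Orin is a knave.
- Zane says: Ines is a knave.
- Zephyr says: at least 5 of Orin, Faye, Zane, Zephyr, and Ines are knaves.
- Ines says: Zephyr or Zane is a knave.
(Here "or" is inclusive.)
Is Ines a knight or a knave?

Ines is a knight.

Consistent assignments: {Orin=knave, Faye=knight, Zane=knave, Zephyr=knave, Ines=knight}
In every consistent assignment, Ines is a knight.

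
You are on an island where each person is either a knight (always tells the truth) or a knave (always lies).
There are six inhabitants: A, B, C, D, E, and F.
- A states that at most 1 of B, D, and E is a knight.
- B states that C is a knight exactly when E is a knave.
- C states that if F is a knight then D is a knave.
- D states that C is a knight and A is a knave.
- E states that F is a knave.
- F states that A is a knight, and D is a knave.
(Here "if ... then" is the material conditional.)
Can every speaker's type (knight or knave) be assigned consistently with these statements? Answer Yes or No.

Yes

One consistent assignment: A=knight, B=knight, C=knight, D=knave, E=knave, F=knight.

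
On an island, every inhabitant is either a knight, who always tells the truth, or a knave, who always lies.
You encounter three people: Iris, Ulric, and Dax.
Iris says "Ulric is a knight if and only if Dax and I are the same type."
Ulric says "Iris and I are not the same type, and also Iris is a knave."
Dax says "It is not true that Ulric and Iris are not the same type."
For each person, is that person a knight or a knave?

Iris is a knight, and the claim "Ulric is a knight if and only if Dax and I are the same type" is indeed true.
Ulric (knave): "Iris and I are not the same type, and also Iris is a knave" — false. ✓
Dax is a knave; "it is not true that Ulric and Iris are not the same type" is false, as required.

Iris is a knight, Ulric is a knave, and Dax is a knave.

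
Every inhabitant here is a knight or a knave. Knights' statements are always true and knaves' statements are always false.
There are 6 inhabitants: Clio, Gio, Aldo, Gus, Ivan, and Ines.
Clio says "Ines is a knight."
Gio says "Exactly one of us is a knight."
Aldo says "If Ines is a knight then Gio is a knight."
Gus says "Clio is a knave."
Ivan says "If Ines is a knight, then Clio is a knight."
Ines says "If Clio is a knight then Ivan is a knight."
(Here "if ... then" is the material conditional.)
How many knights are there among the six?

3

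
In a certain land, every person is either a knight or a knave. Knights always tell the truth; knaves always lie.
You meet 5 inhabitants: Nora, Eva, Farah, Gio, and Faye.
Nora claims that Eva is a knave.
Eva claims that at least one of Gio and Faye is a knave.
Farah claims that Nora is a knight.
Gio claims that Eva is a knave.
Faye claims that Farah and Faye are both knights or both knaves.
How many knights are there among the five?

4

The unique consistent assignment is Nora=knight, Eva=knave, Farah=knight, Gio=knight, Faye=knight.
That has 4 knights.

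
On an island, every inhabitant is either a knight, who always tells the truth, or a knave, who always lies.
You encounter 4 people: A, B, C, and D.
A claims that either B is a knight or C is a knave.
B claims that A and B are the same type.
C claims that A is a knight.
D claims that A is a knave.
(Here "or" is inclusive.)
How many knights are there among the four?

3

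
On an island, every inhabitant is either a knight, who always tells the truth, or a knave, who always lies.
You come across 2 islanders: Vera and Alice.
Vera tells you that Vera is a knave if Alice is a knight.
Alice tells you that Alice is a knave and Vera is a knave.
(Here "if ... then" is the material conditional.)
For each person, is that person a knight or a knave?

Knights: Vera. Knaves: Alice.

Suppose Vera is a knave. Then Vera's statement "Vera is a knave if Alice is a knight" would have to be false. Checking the 2 ways to assign the others, none is consistent with every speaker.
(For instance, with Alice=knave, Vera's claim "Vera is a knave if Alice is a knight" comes out true where it would need to be false.)
So Vera must be a knight, making "Vera is a knave if Alice is a knight" true. Taking Vera=knight, Alice=knave, each remaining statement checks out:
  Alice (knave): "Alice is a knave and Vera is a knave" — false. ✓
This is the unique consistent assignment.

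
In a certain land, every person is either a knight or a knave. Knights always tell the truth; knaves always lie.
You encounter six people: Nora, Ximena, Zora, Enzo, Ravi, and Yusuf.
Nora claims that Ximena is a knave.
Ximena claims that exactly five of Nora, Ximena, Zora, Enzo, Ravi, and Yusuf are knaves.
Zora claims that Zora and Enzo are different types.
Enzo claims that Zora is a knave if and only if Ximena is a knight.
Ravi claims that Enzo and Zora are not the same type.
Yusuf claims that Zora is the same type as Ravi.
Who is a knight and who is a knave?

Knights: Nora and Yusuf. Knaves: Ximena, Zora, Enzo, and Ravi.

Since Nora is a knight, "Ximena is a knave" needs to be true, which holds.
Ximena is a knave, so "exactly five of Nora, Ximena, Zora, Enzo, Ravi, and Yusuf are knaves" must be False — and it is.
Since Zora is a knave, "Zora and Enzo are different types" needs to be False, which holds.
As a knave, Enzo's statement "Zora is a knave if and only if Ximena is a knight" should be False; it is.
Ravi is a knave; "Enzo and Zora are not the same type" is False, as required.
Yusuf is a knight; "Zora is the same type as Ravi" is true, as required.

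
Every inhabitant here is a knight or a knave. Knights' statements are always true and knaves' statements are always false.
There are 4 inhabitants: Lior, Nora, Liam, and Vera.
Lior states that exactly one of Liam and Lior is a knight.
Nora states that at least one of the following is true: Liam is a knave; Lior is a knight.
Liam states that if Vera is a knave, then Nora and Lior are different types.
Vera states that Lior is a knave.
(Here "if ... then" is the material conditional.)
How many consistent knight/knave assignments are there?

Consistent assignments:
  Lior=knight, Nora=knight, Liam=knave, Vera=knave

1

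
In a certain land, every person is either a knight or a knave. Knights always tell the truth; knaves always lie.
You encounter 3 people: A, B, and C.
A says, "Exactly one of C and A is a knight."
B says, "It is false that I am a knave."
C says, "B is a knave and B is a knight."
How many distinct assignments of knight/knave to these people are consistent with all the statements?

4

Consistent assignments:
  A=knight, B=knight, C=knave
  A=knight, B=knave, C=knave
  A=knave, B=knight, C=knave
  A=knave, B=knave, C=knave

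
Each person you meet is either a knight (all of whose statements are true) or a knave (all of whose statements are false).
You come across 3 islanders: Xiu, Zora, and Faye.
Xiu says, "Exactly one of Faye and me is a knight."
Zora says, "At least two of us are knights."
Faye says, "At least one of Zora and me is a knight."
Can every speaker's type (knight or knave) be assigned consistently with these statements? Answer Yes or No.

Yes

One consistent assignment: Xiu=knight, Zora=knave, Faye=knave.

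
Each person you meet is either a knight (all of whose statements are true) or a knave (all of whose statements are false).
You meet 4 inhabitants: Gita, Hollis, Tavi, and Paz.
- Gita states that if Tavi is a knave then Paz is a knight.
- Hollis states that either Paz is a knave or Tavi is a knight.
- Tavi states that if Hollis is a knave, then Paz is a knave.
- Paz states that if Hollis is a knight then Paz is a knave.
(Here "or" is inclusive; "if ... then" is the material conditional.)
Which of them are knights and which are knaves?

Knights: Gita and Paz. Knaves: Hollis and Tavi.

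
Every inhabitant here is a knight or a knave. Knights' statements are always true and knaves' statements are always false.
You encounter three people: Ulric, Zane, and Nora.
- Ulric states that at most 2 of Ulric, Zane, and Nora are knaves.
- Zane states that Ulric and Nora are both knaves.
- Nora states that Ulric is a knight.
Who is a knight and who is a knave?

Knights: Ulric and Nora. Knaves: Zane.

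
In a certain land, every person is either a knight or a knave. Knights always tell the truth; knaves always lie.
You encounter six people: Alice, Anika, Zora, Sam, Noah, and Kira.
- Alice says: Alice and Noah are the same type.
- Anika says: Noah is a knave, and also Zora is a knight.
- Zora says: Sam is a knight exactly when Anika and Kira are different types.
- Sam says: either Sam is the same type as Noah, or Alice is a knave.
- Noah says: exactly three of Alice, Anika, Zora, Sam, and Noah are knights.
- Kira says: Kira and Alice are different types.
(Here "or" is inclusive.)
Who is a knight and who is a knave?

Alice is a knave, Anika is a knave, Zora is a knight, Sam is a knight, Noah is a knight, and Kira is a knight.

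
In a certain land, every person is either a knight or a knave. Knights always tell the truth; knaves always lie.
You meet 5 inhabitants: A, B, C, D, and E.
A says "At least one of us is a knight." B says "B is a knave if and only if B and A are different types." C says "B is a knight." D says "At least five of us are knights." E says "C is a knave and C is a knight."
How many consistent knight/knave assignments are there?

2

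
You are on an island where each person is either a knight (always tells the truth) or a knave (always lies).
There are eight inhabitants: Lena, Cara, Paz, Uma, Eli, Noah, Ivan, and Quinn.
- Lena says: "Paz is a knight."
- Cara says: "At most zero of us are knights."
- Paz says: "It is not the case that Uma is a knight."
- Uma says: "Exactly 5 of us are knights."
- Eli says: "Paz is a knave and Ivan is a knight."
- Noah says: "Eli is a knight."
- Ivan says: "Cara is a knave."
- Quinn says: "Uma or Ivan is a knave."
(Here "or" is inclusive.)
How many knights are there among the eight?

The unique consistent assignment is Lena=knight, Cara=knave, Paz=knight, Uma=knave, Eli=knave, Noah=knave, Ivan=knight, Quinn=knight.
That has 4 knights.

4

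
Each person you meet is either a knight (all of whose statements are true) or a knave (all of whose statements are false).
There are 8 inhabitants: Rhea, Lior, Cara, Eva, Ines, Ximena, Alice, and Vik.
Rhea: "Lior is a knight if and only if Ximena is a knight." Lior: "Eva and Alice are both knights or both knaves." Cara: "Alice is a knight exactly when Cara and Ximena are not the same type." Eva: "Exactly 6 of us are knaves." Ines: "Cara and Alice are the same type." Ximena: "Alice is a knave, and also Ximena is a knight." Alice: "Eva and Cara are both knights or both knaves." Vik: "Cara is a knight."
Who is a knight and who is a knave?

Rhea is a knight, and the claim "Lior is a knight if and only if Ximena is a knight" is indeed True.
Lior is a knight, so "Eva and Alice are both knights or both knaves" must be True — and it is.
Cara (knight): "Alice is a knight exactly when Cara and Ximena are not the same type" — True. ✓
Since Eva is a knave, "exactly 6 of us are knaves" needs to be False, which holds.
Ines is a knave; "Cara and Alice are the same type" is False, as required.
Ximena is a knight, and the claim "Alice is a knave, and also Ximena is a knight" is indeed True.
Alice is a knave, and the claim "Eva and Cara are both knights or both knaves" is indeed False.
Vik is a knight, and the claim "Cara is a knight" is indeed True.

Rhea is a knight, Lior is a knight, Cara is a knight, Eva is a knave, Ines is a knave, Ximena is a knight, Alice is a knave, and Vik is a knight.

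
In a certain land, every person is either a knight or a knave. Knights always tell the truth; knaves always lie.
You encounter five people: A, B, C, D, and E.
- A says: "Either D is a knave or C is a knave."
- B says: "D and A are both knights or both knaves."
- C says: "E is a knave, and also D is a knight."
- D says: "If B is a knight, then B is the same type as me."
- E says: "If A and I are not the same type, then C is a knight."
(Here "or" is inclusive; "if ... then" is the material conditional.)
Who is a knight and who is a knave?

Since A is a knight, "either D is a knave or C is a knave" needs to be True, which holds.
Since B is a knight, "D and A are both knights or both knaves" needs to be True, which holds.
As a knave, C's statement "E is a knave, and also D is a knight" should be False; it is.
As a knight, D's statement "if B is a knight, then B is the same type as me" should be True; it is.
E is a knight; "if A and I are not the same type, then C is a knight" is True, as required.

A is a knight, B is a knight, C is a knave, D is a knight, and E is a knight.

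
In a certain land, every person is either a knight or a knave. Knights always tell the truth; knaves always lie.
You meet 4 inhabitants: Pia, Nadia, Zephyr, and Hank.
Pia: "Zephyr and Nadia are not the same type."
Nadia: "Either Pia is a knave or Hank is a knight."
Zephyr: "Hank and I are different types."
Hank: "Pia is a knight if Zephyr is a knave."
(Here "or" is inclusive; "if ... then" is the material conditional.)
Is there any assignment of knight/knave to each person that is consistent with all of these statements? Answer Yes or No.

Checking all 16 assignments, each has at least one speaker whose statement's truth value contradicts their type.

No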